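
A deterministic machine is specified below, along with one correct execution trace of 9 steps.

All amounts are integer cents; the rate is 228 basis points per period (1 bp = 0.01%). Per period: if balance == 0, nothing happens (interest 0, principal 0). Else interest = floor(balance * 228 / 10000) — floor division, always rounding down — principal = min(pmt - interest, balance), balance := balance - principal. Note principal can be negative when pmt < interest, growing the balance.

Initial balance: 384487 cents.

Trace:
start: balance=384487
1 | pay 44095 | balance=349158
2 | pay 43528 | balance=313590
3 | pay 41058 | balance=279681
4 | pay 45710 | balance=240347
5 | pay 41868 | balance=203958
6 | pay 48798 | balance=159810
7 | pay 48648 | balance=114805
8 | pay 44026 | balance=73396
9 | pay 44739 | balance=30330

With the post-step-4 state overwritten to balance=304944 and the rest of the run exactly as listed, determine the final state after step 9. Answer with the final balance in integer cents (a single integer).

102635

state after step 4 := balance=304944
5 | pay 41868 | balance=270028
6 | pay 48798 | balance=227386
7 | pay 48648 | balance=183922
8 | pay 44026 | balance=144089
9 | pay 44739 | balance=102635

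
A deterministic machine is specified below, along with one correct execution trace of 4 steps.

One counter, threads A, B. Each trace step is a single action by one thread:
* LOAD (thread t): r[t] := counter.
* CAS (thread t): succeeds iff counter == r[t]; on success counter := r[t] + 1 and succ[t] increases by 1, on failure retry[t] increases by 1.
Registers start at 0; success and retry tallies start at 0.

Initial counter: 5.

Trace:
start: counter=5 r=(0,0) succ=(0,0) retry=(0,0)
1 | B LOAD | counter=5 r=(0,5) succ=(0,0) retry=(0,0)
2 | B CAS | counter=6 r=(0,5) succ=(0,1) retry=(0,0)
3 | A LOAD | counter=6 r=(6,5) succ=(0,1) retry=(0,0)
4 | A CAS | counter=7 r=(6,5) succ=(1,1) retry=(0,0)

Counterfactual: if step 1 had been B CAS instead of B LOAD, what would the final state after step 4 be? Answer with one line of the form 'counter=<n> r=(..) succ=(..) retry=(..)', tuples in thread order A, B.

counter=6 r=(5,0) succ=(1,0) retry=(0,2)

(re-executing from step 1 with the substitution; state before step 1: counter=5 r=(0,0) succ=(0,0) retry=(0,0))
1 | B CAS | counter=5 r=(0,0) succ=(0,0) retry=(0,1)
2 | B CAS | counter=5 r=(0,0) succ=(0,0) retry=(0,2)
3 | A LOAD | counter=5 r=(5,0) succ=(0,0) retry=(0,2)
4 | A CAS | counter=6 r=(5,0) succ=(1,0) retry=(0,2)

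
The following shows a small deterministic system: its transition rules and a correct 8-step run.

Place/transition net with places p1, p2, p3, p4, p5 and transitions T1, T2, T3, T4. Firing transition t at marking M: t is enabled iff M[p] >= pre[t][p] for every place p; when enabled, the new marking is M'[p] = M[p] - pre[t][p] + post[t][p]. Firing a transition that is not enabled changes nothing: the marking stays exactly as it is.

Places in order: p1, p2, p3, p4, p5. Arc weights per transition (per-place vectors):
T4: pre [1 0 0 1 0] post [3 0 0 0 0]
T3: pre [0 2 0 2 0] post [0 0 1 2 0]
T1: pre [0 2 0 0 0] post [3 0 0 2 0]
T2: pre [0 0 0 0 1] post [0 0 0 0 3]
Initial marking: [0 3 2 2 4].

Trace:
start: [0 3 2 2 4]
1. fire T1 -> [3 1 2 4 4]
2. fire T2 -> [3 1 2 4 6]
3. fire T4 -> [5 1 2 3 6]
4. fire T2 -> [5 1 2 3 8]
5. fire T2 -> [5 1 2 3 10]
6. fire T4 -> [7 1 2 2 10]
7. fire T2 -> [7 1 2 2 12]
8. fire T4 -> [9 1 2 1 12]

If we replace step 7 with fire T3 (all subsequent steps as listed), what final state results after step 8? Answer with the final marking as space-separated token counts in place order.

9 1 2 1 10

(re-executing from step 7 with the substitution; state before step 7: [7 1 2 2 10])
7. fire T3 -> [7 1 2 2 10]
8. fire T4 -> [9 1 2 1 10]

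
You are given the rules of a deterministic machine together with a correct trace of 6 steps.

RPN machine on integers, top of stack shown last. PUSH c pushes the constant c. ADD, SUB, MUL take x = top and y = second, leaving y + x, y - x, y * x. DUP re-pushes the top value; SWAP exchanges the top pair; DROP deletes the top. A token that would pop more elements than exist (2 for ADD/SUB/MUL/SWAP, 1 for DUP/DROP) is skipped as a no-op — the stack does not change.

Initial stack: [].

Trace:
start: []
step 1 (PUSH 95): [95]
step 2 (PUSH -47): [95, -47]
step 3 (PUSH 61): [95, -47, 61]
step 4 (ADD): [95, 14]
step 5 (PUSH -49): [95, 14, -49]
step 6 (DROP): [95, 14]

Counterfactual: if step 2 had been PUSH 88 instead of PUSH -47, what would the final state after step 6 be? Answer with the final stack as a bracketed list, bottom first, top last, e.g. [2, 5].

(re-executing from step 2 with the substitution; state before step 2: [95])
step 2 (PUSH 88): [95, 88]
step 3 (PUSH 61): [95, 88, 61]
step 4 (ADD): [95, 149]
step 5 (PUSH -49): [95, 149, -49]
step 6 (DROP): [95, 149]

[95, 149]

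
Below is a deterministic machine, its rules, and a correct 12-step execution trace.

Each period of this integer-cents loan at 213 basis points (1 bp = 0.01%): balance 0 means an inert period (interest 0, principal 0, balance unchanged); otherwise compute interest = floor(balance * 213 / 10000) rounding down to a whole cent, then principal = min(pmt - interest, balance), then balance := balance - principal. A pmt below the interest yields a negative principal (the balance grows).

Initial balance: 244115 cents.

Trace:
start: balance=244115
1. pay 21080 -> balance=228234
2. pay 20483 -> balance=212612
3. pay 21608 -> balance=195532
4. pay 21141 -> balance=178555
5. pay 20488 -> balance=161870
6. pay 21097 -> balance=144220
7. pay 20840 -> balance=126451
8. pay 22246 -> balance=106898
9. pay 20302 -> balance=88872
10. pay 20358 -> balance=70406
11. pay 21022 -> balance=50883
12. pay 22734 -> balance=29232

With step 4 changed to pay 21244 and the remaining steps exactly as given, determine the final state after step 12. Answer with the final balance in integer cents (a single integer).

29113

(re-executing from step 4 with the substitution; state before step 4: balance=195532)
4. pay 21244 -> balance=178452
5. pay 20488 -> balance=161765
6. pay 21097 -> balance=144113
7. pay 20840 -> balance=126342
8. pay 22246 -> balance=106787
9. pay 20302 -> balance=88759
10. pay 20358 -> balance=70291
11. pay 21022 -> balance=50766
12. pay 22734 -> balance=29113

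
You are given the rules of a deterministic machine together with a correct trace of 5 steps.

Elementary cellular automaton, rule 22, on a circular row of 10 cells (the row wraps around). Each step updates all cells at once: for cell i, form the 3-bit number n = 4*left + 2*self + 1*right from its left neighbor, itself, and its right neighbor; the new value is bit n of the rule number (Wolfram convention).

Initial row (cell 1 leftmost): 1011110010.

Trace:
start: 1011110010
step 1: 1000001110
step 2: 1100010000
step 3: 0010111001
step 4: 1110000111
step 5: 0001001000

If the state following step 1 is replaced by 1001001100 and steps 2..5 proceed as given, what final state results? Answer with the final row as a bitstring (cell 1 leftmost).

state after step 1 := 1001001100
step 2: 1111110011
step 3: 0000001100
step 4: 0000010010
step 5: 0000111111

0000111111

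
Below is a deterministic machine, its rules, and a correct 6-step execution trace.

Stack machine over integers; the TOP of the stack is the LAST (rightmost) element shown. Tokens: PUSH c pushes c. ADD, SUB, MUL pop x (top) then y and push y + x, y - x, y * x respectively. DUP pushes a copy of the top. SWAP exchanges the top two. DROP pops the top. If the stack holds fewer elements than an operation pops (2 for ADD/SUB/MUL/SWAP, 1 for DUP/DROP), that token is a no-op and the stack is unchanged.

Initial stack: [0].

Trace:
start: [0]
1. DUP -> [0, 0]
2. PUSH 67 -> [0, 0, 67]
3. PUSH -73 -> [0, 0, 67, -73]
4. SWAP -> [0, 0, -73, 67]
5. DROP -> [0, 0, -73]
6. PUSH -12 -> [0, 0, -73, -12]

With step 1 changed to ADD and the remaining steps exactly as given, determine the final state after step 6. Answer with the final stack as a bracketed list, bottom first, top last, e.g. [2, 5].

(re-executing from step 1 with the substitution; state before step 1: [0])
1. ADD -> [0]
2. PUSH 67 -> [0, 67]
3. PUSH -73 -> [0, 67, -73]
4. SWAP -> [0, -73, 67]
5. DROP -> [0, -73]
6. PUSH -12 -> [0, -73, -12]

[0, -73, -12]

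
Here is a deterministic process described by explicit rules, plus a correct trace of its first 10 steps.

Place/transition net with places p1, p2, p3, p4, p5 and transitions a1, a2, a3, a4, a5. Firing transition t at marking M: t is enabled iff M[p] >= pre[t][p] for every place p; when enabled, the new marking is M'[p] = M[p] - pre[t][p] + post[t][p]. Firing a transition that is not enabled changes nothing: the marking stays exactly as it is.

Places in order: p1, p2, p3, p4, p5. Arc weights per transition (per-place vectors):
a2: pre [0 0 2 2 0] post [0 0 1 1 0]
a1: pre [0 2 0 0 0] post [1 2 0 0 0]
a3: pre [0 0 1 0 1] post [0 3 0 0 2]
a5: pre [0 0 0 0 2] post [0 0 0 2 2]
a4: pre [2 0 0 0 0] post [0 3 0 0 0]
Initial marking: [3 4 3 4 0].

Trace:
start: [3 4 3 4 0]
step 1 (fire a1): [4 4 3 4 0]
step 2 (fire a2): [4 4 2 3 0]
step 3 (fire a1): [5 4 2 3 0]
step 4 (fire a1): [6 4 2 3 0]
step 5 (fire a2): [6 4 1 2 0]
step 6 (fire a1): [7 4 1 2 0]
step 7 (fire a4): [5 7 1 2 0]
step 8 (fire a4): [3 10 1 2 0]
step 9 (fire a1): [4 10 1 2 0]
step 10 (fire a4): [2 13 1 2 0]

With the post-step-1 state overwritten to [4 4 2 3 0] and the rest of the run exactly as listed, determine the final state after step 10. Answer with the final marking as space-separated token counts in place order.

2 13 1 2 0

state after step 1 := [4 4 2 3 0]
step 2 (fire a2): [4 4 1 2 0]
step 3 (fire a1): [5 4 1 2 0]
step 4 (fire a1): [6 4 1 2 0]
step 5 (fire a2): [6 4 1 2 0]
step 6 (fire a1): [7 4 1 2 0]
step 7 (fire a4): [5 7 1 2 0]
step 8 (fire a4): [3 10 1 2 0]
step 9 (fire a1): [4 10 1 2 0]
step 10 (fire a4): [2 13 1 2 0]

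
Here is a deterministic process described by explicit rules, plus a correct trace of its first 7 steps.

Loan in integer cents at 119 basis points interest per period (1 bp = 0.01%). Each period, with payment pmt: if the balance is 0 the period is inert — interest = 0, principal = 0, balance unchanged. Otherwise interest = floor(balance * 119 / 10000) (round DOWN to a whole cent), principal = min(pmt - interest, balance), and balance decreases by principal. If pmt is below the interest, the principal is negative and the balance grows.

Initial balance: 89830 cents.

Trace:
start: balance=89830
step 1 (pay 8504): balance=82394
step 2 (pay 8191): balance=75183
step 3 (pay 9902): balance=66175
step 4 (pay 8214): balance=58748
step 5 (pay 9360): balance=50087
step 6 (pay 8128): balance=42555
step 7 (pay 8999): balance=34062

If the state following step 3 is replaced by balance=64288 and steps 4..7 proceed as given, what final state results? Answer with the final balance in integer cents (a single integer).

32084

state after step 3 := balance=64288
step 4 (pay 8214): balance=56839
step 5 (pay 9360): balance=48155
step 6 (pay 8128): balance=40600
step 7 (pay 8999): balance=32084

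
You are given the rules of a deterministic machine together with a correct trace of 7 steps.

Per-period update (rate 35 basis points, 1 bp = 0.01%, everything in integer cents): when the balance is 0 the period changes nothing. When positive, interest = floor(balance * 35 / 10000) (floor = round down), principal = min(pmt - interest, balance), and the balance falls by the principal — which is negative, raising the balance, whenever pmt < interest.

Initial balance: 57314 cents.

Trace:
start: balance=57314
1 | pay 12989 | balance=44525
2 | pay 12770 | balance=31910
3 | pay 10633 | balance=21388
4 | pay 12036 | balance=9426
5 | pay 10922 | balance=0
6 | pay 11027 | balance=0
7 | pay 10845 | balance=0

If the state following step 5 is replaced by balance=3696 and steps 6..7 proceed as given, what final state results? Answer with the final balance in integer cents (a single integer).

state after step 5 := balance=3696
6 | pay 11027 | balance=0
7 | pay 10845 | balance=0

0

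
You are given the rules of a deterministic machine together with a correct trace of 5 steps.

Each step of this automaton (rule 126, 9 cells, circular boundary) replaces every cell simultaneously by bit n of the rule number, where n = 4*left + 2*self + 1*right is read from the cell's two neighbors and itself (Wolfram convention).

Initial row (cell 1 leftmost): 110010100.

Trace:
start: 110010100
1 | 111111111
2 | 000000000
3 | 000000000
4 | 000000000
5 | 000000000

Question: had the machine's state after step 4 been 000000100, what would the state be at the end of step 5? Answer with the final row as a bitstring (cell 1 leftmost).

state after step 4 := 000000100
5 | 000001110

000001110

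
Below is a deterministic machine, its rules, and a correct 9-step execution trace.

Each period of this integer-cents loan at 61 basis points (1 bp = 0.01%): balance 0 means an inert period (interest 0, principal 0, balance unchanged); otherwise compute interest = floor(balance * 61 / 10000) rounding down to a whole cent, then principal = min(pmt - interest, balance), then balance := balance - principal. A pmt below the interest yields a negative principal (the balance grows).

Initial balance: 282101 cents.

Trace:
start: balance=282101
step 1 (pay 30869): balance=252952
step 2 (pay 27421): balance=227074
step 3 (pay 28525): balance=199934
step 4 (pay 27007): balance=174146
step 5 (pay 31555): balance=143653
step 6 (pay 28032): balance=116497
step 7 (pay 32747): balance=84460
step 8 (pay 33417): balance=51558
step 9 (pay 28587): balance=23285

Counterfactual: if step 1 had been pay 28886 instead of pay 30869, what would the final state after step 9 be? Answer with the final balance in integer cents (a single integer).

25366

(re-executing from step 1 with the substitution; state before step 1: balance=282101)
step 1 (pay 28886): balance=254935
step 2 (pay 27421): balance=229069
step 3 (pay 28525): balance=201941
step 4 (pay 27007): balance=176165
step 5 (pay 31555): balance=145684
step 6 (pay 28032): balance=118540
step 7 (pay 32747): balance=86516
step 8 (pay 33417): balance=53626
step 9 (pay 28587): balance=25366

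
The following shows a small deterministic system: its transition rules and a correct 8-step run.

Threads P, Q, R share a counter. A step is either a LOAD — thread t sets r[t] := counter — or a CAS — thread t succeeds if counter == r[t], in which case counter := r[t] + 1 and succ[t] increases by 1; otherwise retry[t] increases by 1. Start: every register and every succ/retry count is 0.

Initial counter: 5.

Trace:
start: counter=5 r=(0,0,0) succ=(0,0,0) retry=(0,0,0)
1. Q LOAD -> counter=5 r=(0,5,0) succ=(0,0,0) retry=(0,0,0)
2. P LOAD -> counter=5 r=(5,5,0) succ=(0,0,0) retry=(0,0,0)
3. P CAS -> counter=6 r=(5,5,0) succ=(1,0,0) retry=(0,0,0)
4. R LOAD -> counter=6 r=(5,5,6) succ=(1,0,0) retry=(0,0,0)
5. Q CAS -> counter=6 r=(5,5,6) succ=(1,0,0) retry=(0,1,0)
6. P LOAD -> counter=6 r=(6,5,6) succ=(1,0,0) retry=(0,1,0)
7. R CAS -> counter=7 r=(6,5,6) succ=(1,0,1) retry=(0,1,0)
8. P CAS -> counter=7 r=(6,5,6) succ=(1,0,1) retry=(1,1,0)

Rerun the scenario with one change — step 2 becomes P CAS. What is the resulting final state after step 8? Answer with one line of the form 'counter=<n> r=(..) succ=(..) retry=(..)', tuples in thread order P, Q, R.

(re-executing from step 2 with the substitution; state before step 2: counter=5 r=(0,5,0) succ=(0,0,0) retry=(0,0,0))
2. P CAS -> counter=5 r=(0,5,0) succ=(0,0,0) retry=(1,0,0)
3. P CAS -> counter=5 r=(0,5,0) succ=(0,0,0) retry=(2,0,0)
4. R LOAD -> counter=5 r=(0,5,5) succ=(0,0,0) retry=(2,0,0)
5. Q CAS -> counter=6 r=(0,5,5) succ=(0,1,0) retry=(2,0,0)
6. P LOAD -> counter=6 r=(6,5,5) succ=(0,1,0) retry=(2,0,0)
7. R CAS -> counter=6 r=(6,5,5) succ=(0,1,0) retry=(2,0,1)
8. P CAS -> counter=7 r=(6,5,5) succ=(1,1,0) retry=(2,0,1)

counter=7 r=(6,5,5) succ=(1,1,0) retry=(2,0,1)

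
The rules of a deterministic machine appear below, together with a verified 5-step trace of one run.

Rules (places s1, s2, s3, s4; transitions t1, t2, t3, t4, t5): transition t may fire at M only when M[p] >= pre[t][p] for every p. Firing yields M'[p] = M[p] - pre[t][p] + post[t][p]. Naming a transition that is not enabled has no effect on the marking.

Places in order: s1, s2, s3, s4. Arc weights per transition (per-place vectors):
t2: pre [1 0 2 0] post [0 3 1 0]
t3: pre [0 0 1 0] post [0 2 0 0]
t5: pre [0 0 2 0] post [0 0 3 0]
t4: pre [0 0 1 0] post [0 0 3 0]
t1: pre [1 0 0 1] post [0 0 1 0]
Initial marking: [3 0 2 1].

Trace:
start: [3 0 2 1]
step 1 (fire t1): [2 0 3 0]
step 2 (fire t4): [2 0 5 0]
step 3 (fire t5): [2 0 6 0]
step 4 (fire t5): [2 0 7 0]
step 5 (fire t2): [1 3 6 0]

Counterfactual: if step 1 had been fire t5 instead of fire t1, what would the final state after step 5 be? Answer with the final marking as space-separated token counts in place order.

2 3 6 1

(re-executing from step 1 with the substitution; state before step 1: [3 0 2 1])
step 1 (fire t5): [3 0 3 1]
step 2 (fire t4): [3 0 5 1]
step 3 (fire t5): [3 0 6 1]
step 4 (fire t5): [3 0 7 1]
step 5 (fire t2): [2 3 6 1]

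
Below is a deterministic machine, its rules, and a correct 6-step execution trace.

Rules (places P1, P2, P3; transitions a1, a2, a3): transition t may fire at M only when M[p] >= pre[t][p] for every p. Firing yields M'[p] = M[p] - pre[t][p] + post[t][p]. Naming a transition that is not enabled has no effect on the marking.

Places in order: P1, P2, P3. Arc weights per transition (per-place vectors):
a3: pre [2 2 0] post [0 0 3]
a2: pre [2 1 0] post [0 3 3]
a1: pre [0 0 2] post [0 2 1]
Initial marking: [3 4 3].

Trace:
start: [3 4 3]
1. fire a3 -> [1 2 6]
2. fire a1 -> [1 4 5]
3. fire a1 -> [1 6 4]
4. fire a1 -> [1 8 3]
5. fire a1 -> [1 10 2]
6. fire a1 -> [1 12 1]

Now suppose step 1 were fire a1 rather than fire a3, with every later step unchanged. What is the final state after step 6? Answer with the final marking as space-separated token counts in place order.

(re-executing from step 1 with the substitution; state before step 1: [3 4 3])
1. fire a1 -> [3 6 2]
2. fire a1 -> [3 8 1]
3. fire a1 -> [3 8 1]
4. fire a1 -> [3 8 1]
5. fire a1 -> [3 8 1]
6. fire a1 -> [3 8 1]

3 8 1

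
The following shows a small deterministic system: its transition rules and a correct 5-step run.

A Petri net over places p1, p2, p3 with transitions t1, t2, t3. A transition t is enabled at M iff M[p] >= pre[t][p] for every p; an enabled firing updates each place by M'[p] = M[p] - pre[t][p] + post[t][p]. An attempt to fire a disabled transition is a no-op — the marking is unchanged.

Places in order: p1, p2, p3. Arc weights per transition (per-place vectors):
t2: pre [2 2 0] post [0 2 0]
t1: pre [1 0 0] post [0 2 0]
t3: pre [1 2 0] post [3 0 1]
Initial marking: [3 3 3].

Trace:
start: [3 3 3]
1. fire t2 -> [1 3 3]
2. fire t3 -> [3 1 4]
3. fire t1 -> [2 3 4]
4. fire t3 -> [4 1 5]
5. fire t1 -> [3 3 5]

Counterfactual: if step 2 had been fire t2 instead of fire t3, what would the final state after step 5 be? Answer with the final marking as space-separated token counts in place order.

(re-executing from step 2 with the substitution; state before step 2: [1 3 3])
2. fire t2 -> [1 3 3]
3. fire t1 -> [0 5 3]
4. fire t3 -> [0 5 3]
5. fire t1 -> [0 5 3]

0 5 3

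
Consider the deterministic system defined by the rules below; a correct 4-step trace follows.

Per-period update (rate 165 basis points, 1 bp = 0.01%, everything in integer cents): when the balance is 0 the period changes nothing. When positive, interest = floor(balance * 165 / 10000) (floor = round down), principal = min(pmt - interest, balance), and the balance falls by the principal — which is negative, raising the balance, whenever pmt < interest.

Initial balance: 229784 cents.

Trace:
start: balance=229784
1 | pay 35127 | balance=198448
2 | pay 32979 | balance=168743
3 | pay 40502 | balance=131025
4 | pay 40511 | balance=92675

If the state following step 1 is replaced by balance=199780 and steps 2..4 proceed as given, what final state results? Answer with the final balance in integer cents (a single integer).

94074

state after step 1 := balance=199780
2 | pay 32979 | balance=170097
3 | pay 40502 | balance=132401
4 | pay 40511 | balance=94074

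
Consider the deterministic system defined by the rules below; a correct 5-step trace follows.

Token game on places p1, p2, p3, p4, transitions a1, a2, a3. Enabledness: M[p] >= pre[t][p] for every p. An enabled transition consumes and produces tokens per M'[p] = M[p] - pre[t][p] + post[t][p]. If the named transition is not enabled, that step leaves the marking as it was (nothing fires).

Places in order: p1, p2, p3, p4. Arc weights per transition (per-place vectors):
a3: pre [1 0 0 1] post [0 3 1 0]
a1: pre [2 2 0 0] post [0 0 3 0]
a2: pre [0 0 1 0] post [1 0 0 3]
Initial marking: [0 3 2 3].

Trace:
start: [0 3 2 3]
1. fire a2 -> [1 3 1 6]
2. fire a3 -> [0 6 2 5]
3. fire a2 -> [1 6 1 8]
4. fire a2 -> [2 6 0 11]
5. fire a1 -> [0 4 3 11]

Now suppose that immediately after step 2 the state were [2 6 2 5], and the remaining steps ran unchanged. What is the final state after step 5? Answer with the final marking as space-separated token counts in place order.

state after step 2 := [2 6 2 5]
3. fire a2 -> [3 6 1 8]
4. fire a2 -> [4 6 0 11]
5. fire a1 -> [2 4 3 11]

2 4 3 11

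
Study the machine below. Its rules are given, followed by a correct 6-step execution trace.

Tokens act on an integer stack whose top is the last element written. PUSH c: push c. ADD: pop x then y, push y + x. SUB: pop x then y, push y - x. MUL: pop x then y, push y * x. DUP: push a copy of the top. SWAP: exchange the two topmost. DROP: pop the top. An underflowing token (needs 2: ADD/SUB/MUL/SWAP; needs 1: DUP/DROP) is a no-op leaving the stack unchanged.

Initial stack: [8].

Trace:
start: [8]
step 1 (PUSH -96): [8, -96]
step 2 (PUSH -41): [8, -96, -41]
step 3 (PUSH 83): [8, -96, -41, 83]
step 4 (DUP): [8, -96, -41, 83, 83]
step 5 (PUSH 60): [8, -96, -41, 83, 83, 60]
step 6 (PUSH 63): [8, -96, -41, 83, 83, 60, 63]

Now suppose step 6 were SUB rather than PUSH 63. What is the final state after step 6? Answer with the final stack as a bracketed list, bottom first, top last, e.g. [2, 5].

(re-executing from step 6 with the substitution; state before step 6: [8, -96, -41, 83, 83, 60])
step 6 (SUB): [8, -96, -41, 83, 23]

[8, -96, -41, 83, 23]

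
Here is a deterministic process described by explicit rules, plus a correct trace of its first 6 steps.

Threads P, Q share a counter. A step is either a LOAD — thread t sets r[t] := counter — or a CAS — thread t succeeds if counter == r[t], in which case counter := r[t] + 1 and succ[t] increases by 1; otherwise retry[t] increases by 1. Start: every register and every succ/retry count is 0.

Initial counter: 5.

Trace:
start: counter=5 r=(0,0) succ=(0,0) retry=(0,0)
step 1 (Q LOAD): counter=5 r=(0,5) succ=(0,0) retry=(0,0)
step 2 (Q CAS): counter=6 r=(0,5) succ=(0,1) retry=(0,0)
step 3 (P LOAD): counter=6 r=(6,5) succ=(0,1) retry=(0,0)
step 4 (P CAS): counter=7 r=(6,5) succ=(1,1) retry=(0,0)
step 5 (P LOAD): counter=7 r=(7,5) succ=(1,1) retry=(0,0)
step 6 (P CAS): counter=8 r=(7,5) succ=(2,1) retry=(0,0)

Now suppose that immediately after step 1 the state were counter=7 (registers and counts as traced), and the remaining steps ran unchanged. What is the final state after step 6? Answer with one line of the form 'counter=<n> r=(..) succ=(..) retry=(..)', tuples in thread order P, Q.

counter=9 r=(8,5) succ=(2,0) retry=(0,1)

state after step 1 := counter=7 r=(0,5) succ=(0,0) retry=(0,0)
step 2 (Q CAS): counter=7 r=(0,5) succ=(0,0) retry=(0,1)
step 3 (P LOAD): counter=7 r=(7,5) succ=(0,0) retry=(0,1)
step 4 (P CAS): counter=8 r=(7,5) succ=(1,0) retry=(0,1)
step 5 (P LOAD): counter=8 r=(8,5) succ=(1,0) retry=(0,1)
step 6 (P CAS): counter=9 r=(8,5) succ=(2,0) retry=(0,1)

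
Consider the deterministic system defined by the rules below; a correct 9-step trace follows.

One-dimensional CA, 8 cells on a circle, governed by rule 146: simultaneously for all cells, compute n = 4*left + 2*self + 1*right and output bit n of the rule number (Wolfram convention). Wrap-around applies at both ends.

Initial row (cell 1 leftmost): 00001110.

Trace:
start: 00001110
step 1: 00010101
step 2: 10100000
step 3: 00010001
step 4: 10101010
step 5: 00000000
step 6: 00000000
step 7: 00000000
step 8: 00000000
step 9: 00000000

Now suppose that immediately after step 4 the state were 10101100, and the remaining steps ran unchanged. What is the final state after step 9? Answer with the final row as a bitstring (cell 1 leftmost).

01001000

state after step 4 := 10101100
step 5: 00000011
step 6: 10000100
step 7: 01001011
step 8: 00110000
step 9: 01001000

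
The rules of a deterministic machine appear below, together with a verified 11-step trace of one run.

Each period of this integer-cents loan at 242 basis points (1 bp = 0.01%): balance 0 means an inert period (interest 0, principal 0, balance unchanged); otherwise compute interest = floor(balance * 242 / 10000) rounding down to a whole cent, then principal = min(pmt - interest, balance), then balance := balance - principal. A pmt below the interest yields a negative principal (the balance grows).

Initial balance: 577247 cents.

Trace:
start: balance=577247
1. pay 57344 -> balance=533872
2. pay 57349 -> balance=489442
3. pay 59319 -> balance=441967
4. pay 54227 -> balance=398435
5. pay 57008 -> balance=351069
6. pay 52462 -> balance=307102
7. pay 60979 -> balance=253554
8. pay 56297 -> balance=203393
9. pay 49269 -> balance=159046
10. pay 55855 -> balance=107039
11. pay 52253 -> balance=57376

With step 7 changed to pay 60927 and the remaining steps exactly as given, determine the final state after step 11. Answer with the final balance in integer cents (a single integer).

57433

(re-executing from step 7 with the substitution; state before step 7: balance=307102)
7. pay 60927 -> balance=253606
8. pay 56297 -> balance=203446
9. pay 49269 -> balance=159100
10. pay 55855 -> balance=107095
11. pay 52253 -> balance=57433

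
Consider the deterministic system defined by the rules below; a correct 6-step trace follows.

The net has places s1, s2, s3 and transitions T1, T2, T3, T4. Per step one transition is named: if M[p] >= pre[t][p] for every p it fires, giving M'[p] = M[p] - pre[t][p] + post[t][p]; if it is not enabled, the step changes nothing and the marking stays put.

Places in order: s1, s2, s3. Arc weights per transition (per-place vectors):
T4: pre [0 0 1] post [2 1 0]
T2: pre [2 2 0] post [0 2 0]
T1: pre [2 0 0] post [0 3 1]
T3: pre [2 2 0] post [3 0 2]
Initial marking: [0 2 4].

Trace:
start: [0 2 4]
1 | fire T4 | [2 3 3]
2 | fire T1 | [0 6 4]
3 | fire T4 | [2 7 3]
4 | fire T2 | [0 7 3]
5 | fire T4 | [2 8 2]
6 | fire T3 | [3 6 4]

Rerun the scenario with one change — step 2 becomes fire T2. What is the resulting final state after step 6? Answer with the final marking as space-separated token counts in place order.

(re-executing from step 2 with the substitution; state before step 2: [2 3 3])
2 | fire T2 | [0 3 3]
3 | fire T4 | [2 4 2]
4 | fire T2 | [0 4 2]
5 | fire T4 | [2 5 1]
6 | fire T3 | [3 3 3]

3 3 3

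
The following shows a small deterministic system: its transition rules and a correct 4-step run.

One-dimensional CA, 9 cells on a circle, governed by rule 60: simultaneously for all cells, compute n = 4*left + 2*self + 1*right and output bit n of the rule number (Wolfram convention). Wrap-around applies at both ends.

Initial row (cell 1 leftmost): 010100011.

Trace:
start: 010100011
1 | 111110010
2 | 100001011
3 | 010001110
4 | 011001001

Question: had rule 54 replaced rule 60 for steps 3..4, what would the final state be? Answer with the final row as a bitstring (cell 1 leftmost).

111100010

(re-executing steps 3..4 under rule 54; state before step 3: 100001011)
3 | 010011100
4 | 111100010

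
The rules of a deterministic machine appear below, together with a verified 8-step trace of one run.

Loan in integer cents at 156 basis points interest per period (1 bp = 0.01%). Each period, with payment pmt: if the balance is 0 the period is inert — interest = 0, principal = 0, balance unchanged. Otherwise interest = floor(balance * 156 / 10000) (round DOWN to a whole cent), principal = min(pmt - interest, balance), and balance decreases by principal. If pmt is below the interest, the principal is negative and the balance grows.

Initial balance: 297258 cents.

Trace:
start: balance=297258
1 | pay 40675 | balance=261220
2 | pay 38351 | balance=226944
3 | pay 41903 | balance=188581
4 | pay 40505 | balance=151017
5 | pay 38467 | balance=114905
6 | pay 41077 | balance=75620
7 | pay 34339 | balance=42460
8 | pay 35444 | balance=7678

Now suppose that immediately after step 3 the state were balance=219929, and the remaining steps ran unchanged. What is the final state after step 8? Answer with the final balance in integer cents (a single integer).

41548

state after step 3 := balance=219929
4 | pay 40505 | balance=182854
5 | pay 38467 | balance=147239
6 | pay 41077 | balance=108458
7 | pay 34339 | balance=75810
8 | pay 35444 | balance=41548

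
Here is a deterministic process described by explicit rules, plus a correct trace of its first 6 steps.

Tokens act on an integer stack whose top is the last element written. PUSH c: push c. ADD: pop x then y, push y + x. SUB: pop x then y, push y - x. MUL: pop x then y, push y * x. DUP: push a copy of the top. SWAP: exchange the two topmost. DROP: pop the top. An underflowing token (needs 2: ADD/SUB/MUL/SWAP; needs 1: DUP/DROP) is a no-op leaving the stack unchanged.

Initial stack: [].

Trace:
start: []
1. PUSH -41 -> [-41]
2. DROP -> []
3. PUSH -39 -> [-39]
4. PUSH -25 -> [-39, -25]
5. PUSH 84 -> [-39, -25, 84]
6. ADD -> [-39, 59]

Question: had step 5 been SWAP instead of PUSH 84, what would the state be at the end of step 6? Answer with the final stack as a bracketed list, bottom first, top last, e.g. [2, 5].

[-64]

(re-executing from step 5 with the substitution; state before step 5: [-39, -25])
5. SWAP -> [-25, -39]
6. ADD -> [-64]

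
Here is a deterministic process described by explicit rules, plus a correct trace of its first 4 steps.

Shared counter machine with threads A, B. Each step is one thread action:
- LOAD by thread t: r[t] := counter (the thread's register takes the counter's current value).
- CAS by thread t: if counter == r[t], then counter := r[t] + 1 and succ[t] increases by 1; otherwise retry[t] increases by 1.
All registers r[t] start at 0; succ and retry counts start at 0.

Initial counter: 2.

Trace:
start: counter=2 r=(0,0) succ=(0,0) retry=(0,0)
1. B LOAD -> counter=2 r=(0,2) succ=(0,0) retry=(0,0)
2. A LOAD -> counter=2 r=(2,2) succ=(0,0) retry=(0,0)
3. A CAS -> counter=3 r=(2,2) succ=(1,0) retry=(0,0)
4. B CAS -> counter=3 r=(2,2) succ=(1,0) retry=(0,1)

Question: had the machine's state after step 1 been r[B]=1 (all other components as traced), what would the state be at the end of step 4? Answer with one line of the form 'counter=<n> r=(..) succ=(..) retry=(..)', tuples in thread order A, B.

state after step 1 := counter=2 r=(0,1) succ=(0,0) retry=(0,0)
2. A LOAD -> counter=2 r=(2,1) succ=(0,0) retry=(0,0)
3. A CAS -> counter=3 r=(2,1) succ=(1,0) retry=(0,0)
4. B CAS -> counter=3 r=(2,1) succ=(1,0) retry=(0,1)

counter=3 r=(2,1) succ=(1,0) retry=(0,1)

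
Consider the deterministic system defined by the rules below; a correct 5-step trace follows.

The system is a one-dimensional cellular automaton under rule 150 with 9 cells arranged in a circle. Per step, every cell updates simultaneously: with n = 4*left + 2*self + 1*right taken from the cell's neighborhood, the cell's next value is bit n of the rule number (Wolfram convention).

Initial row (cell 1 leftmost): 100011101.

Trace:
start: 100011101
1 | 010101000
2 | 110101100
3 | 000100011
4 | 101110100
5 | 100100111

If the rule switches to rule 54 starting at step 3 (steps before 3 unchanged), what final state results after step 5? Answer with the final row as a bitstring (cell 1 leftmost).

(re-executing steps 3..5 under rule 54; state before step 3: 110101100)
3 | 001110011
4 | 110001100
5 | 001010011

001010011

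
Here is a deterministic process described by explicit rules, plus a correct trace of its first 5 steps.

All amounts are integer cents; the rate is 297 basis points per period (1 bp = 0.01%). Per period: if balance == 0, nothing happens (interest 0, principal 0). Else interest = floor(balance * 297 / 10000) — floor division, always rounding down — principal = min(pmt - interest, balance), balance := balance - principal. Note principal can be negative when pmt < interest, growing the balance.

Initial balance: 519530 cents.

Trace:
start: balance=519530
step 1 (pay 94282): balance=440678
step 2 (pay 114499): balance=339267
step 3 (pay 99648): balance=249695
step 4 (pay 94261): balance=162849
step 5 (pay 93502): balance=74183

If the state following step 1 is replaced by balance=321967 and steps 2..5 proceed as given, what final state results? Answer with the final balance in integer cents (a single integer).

state after step 1 := balance=321967
step 2 (pay 114499): balance=217030
step 3 (pay 99648): balance=123827
step 4 (pay 94261): balance=33243
step 5 (pay 93502): balance=0

0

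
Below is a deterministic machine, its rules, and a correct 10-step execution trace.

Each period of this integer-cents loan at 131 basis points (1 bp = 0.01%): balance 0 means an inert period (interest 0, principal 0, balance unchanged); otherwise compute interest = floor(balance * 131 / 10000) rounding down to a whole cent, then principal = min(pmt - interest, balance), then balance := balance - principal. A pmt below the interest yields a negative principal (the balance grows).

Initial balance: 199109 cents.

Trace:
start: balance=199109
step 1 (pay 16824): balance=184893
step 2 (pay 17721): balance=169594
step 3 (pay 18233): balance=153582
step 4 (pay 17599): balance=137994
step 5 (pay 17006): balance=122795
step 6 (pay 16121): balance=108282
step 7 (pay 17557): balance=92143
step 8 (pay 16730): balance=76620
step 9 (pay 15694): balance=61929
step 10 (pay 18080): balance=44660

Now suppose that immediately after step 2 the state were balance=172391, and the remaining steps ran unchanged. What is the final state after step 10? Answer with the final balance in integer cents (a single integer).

47766

state after step 2 := balance=172391
step 3 (pay 18233): balance=156416
step 4 (pay 17599): balance=140866
step 5 (pay 17006): balance=125705
step 6 (pay 16121): balance=111230
step 7 (pay 17557): balance=95130
step 8 (pay 16730): balance=79646
step 9 (pay 15694): balance=64995
step 10 (pay 18080): balance=47766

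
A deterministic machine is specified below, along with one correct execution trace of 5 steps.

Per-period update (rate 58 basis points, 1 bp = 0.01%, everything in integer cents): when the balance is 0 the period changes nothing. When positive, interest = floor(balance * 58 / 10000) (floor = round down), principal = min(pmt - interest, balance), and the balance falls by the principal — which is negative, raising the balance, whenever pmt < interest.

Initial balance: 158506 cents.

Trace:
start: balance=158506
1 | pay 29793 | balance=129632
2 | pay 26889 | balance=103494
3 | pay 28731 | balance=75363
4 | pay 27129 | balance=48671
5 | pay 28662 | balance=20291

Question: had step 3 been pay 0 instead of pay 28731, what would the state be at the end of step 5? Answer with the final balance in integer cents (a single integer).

(re-executing from step 3 with the substitution; state before step 3: balance=103494)
3 | pay 0 | balance=104094
4 | pay 27129 | balance=77568
5 | pay 28662 | balance=49355

49355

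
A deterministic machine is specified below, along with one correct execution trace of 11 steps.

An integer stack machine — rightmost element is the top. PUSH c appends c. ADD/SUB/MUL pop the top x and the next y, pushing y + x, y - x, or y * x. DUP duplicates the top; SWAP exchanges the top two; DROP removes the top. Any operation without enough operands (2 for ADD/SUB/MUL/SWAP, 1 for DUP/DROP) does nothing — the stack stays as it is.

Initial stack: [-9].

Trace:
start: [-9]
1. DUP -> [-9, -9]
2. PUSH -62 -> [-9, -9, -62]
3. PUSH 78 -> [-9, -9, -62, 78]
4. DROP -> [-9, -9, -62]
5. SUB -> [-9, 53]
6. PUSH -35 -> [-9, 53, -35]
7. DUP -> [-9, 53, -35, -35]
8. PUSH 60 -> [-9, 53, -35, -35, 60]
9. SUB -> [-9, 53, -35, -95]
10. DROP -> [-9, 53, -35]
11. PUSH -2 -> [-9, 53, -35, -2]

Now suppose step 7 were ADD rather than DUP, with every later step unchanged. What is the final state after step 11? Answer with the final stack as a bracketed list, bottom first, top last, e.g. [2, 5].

(re-executing from step 7 with the substitution; state before step 7: [-9, 53, -35])
7. ADD -> [-9, 18]
8. PUSH 60 -> [-9, 18, 60]
9. SUB -> [-9, -42]
10. DROP -> [-9]
11. PUSH -2 -> [-9, -2]

[-9, -2]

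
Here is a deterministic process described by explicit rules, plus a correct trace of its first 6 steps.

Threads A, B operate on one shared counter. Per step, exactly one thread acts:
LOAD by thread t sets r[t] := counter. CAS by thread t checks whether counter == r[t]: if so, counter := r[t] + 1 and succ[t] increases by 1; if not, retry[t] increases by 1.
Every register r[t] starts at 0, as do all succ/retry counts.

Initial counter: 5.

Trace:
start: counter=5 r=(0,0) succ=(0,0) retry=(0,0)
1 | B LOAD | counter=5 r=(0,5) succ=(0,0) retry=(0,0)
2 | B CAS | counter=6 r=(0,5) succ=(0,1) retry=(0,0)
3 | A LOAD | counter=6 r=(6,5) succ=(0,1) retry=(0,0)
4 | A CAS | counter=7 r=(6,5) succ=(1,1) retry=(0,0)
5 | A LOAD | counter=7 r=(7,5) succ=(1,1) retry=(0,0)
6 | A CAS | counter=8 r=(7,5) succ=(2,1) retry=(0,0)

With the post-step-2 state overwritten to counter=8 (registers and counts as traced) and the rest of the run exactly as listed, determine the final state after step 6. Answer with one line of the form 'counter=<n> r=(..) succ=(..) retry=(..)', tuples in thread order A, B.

counter=10 r=(9,5) succ=(2,1) retry=(0,0)

state after step 2 := counter=8 r=(0,5) succ=(0,1) retry=(0,0)
3 | A LOAD | counter=8 r=(8,5) succ=(0,1) retry=(0,0)
4 | A CAS | counter=9 r=(8,5) succ=(1,1) retry=(0,0)
5 | A LOAD | counter=9 r=(9,5) succ=(1,1) retry=(0,0)
6 | A CAS | counter=10 r=(9,5) succ=(2,1) retry=(0,0)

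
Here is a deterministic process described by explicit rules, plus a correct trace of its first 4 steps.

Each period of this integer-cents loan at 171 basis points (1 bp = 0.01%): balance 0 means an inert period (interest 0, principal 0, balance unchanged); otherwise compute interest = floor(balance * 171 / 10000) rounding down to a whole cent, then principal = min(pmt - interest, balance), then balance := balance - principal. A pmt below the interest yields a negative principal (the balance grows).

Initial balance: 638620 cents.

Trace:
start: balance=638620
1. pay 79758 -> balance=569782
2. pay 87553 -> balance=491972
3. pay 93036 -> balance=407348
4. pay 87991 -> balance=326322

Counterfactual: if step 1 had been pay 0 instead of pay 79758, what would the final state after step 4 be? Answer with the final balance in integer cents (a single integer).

410242

(re-executing from step 1 with the substitution; state before step 1: balance=638620)
1. pay 0 -> balance=649540
2. pay 87553 -> balance=573094
3. pay 93036 -> balance=489857
4. pay 87991 -> balance=410242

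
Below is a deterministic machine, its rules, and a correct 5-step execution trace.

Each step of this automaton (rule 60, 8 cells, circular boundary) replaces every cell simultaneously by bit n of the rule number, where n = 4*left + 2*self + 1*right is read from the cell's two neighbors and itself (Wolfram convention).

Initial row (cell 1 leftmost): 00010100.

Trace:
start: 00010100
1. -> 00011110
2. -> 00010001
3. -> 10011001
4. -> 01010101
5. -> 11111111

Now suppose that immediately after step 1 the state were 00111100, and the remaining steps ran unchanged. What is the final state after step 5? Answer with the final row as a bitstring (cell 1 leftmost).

11111111

state after step 1 := 00111100
2. -> 00100010
3. -> 00110011
4. -> 10101010
5. -> 11111111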